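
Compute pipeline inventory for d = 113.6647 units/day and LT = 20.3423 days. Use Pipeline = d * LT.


Pipeline = 113.6647 * 20.3423 = 2312.2014

2312.2014 units


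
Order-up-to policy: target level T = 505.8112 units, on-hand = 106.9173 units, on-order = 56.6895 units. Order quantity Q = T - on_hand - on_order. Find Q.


Inventory position = OH + OO = 106.9173 + 56.6895 = 163.6068
Q = 505.8112 - 163.6068 = 342.2044

342.2044 units


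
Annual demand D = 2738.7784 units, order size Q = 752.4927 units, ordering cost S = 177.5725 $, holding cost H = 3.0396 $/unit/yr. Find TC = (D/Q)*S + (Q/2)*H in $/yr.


Ordering cost = D*S/Q = 646.2943
Holding cost = Q*H/2 = 1143.6384
TC = 646.2943 + 1143.6384 = 1789.9327

1789.9327 $/yr


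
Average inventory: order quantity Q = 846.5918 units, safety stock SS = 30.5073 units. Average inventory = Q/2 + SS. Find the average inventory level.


Q/2 = 423.2959
Avg = 423.2959 + 30.5073 = 453.8032

453.8032 units


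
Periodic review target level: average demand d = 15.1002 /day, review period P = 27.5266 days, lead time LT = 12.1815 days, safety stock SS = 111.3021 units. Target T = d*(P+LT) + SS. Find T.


P + LT = 39.7081
d*(P+LT) = 15.1002 * 39.7081 = 599.6003
T = 599.6003 + 111.3021 = 710.9024

710.9024 units


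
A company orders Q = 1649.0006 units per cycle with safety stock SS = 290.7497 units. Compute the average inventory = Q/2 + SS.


Q/2 = 824.5003
Avg = 824.5003 + 290.7497 = 1115.2500

1115.2500 units


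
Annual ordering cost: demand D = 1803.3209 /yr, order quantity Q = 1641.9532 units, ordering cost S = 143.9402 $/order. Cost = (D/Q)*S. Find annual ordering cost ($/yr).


Number of orders = D/Q = 1.0983
Cost = 1.0983 * 143.9402 = 158.0863

158.0863 $/yr


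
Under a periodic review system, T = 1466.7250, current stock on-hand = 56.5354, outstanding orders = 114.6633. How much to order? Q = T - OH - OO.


Inventory position = OH + OO = 56.5354 + 114.6633 = 171.1987
Q = 1466.7250 - 171.1987 = 1295.5263

1295.5263 units


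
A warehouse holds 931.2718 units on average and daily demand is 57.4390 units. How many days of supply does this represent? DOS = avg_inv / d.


DOS = 931.2718 / 57.4390 = 16.2132

16.2132 days


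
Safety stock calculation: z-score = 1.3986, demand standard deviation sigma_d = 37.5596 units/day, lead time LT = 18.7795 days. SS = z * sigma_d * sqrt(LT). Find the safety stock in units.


sqrt(LT) = sqrt(18.7795) = 4.3335
SS = 1.3986 * 37.5596 * 4.3335 = 227.6442

227.6442 units


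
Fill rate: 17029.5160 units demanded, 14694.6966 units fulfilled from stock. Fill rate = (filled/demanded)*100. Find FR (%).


FR = 14694.6966 / 17029.5160 * 100 = 86.2896

86.2896%


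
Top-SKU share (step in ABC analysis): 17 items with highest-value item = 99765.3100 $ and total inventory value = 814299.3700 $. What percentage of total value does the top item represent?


Top item = 99765.3100
Total = 814299.3700
Percentage = 99765.3100 / 814299.3700 * 100 = 12.2517

12.2517%


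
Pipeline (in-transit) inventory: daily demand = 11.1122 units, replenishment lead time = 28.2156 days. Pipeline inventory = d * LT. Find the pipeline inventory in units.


Pipeline = 11.1122 * 28.2156 = 313.5374

313.5374 units


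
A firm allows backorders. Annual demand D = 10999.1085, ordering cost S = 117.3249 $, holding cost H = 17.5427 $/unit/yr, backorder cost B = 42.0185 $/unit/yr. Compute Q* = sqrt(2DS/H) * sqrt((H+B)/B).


sqrt(2DS/H) = 383.5665
sqrt((H+B)/B) = 1.1906
Q* = 383.5665 * 1.1906 = 456.6696

456.6696 units


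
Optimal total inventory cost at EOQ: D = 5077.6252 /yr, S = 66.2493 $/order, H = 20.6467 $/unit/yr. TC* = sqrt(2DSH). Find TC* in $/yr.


2*D*S*H = 13890650.2880
TC* = sqrt(13890650.2880) = 3727.0163

3727.0163 $/yr


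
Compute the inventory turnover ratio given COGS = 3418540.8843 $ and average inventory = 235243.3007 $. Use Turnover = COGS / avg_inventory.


Turnover = 3418540.8843 / 235243.3007 = 14.5319

14.5319


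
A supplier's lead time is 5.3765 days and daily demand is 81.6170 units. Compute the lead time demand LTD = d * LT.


LTD = 81.6170 * 5.3765 = 438.8138

438.8138 units


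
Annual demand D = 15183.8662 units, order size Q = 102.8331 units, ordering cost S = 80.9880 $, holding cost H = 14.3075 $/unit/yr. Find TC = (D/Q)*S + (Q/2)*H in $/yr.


Ordering cost = D*S/Q = 11958.3184
Holding cost = Q*H/2 = 735.6423
TC = 11958.3184 + 735.6423 = 12693.9607

12693.9607 $/yr


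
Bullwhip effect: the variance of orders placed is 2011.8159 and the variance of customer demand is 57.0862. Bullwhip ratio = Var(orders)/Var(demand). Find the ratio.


BW = 2011.8159 / 57.0862 = 35.2417

35.2417


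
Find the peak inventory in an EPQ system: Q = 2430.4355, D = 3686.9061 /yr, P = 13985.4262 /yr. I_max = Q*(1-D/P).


D/P = 0.2636
1 - D/P = 0.7364
I_max = 2430.4355 * 0.7364 = 1789.7123

1789.7123 units


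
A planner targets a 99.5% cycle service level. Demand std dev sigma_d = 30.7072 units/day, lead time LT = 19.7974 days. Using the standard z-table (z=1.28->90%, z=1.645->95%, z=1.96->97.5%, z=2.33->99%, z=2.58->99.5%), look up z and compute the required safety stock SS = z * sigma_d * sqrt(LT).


From the table, SL = 99.5% corresponds to z = 2.58
sqrt(LT) = sqrt(19.7974) = 4.4494
SS = 2.58 * 30.7072 * 4.4494 = 352.5040

352.5040 units


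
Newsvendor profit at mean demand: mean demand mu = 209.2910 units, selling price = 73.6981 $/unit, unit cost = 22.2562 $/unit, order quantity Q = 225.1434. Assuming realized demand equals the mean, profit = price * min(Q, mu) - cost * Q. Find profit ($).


Sales at mu = min(225.1434, 209.2910) = 209.2910
Revenue = 73.6981 * 209.2910 = 15424.3490
Total cost = 22.2562 * 225.1434 = 5010.8365
Profit = 15424.3490 - 5010.8365 = 10413.5125

10413.5125 $


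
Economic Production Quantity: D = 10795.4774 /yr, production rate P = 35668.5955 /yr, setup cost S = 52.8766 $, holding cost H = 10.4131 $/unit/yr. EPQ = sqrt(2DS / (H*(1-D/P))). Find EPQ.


1 - D/P = 1 - 0.3027 = 0.6973
H*(1-D/P) = 7.2615
2DS = 1141656.2806
EPQ = sqrt(157221.2004) = 396.5113

396.5113 units


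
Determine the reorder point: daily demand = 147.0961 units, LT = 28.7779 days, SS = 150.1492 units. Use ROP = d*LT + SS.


d*LT = 147.0961 * 28.7779 = 4233.1169
ROP = 4233.1169 + 150.1492 = 4383.2661

4383.2661 units


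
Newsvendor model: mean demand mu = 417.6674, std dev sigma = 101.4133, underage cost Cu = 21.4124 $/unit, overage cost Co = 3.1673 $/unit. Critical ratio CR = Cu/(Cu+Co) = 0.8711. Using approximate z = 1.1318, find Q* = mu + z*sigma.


CR = Cu/(Cu+Co) = 21.4124/(21.4124+3.1673) = 0.8711
z = 1.1318
Q* = 417.6674 + 1.1318 * 101.4133 = 532.4470

532.4470 units


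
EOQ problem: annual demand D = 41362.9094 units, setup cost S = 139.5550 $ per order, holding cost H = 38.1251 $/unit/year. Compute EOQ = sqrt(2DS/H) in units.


2*D*S = 2 * 41362.9094 * 139.5550 = 11544801.6426
2*D*S/H = 302813.6750
EOQ = sqrt(302813.6750) = 550.2851

550.2851 units


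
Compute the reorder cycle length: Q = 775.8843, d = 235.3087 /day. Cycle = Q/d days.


Cycle = 775.8843 / 235.3087 = 3.2973

3.2973 days


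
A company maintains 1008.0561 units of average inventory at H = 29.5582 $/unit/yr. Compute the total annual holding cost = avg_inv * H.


Cost = 1008.0561 * 29.5582 = 29796.3238

29796.3238 $/yr


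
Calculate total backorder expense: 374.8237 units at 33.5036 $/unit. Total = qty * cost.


Total = 374.8237 * 33.5036 = 12557.9433

12557.9433 $


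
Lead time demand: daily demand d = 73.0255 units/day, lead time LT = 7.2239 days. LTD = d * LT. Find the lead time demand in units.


LTD = 73.0255 * 7.2239 = 527.5289

527.5289 units


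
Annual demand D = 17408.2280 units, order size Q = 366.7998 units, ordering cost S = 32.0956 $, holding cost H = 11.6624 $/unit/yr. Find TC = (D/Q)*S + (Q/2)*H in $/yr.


Ordering cost = D*S/Q = 1523.2493
Holding cost = Q*H/2 = 2138.8830
TC = 1523.2493 + 2138.8830 = 3662.1323

3662.1323 $/yr


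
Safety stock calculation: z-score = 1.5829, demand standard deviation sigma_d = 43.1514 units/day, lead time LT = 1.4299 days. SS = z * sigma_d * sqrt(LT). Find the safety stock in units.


sqrt(LT) = sqrt(1.4299) = 1.1958
SS = 1.5829 * 43.1514 * 1.1958 = 81.6773

81.6773 units


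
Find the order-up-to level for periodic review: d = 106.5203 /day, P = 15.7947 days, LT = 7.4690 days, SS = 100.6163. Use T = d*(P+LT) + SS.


P + LT = 23.2637
d*(P+LT) = 106.5203 * 23.2637 = 2478.0563
T = 2478.0563 + 100.6163 = 2578.6726

2578.6726 units


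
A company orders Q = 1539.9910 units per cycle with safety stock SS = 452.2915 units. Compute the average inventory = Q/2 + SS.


Q/2 = 769.9955
Avg = 769.9955 + 452.2915 = 1222.2870

1222.2870 units


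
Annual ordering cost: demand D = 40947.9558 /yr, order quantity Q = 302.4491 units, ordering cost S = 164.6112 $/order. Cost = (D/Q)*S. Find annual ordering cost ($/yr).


Number of orders = D/Q = 135.3879
Cost = 135.3879 * 164.6112 = 22286.3687

22286.3687 $/yr


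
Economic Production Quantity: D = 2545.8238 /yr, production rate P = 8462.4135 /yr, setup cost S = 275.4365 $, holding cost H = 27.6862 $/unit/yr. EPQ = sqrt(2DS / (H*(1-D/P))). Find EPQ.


1 - D/P = 1 - 0.3008 = 0.6992
H*(1-D/P) = 19.3571
2DS = 1402425.5942
EPQ = sqrt(72450.1463) = 269.1656

269.1656 units


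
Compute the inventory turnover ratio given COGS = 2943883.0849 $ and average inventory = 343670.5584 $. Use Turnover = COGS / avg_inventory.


Turnover = 2943883.0849 / 343670.5584 = 8.5660

8.5660


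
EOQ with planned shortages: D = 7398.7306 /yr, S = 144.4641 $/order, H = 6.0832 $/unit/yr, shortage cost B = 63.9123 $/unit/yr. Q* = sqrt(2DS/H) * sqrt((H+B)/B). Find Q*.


sqrt(2DS/H) = 592.7991
sqrt((H+B)/B) = 1.0465
Q* = 592.7991 * 1.0465 = 620.3694

620.3694 units


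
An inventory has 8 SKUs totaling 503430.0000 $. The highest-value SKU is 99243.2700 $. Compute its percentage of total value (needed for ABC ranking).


Top item = 99243.2700
Total = 503430.0000
Percentage = 99243.2700 / 503430.0000 * 100 = 19.7134

19.7134%


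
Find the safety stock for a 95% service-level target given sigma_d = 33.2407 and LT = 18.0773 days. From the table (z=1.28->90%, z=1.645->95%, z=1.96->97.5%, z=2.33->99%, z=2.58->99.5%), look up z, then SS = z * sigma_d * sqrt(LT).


From the table, SL = 95% corresponds to z = 1.645
sqrt(LT) = sqrt(18.0773) = 4.2517
SS = 1.645 * 33.2407 * 4.2517 = 232.4892

232.4892 units


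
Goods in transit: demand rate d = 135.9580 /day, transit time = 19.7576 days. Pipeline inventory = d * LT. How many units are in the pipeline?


Pipeline = 135.9580 * 19.7576 = 2686.2038

2686.2038 units


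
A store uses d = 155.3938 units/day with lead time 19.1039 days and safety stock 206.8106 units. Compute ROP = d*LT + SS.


d*LT = 155.3938 * 19.1039 = 2968.6276
ROP = 2968.6276 + 206.8106 = 3175.4382

3175.4382 units


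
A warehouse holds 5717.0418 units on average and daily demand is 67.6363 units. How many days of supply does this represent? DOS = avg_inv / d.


DOS = 5717.0418 / 67.6363 = 84.5262

84.5262 days


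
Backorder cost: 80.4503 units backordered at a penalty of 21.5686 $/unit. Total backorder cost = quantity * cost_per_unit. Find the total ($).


Total = 80.4503 * 21.5686 = 1735.2003

1735.2003 $


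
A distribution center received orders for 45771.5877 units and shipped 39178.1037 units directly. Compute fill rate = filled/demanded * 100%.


FR = 39178.1037 / 45771.5877 * 100 = 85.5948

85.5948%


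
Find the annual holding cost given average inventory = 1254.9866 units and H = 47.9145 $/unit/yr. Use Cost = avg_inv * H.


Cost = 1254.9866 * 47.9145 = 60132.0554

60132.0554 $/yr


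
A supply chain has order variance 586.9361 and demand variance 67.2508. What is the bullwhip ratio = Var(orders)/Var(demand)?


BW = 586.9361 / 67.2508 = 8.7276

8.7276


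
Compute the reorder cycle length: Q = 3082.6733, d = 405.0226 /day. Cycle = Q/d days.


Cycle = 3082.6733 / 405.0226 = 7.6111

7.6111 days


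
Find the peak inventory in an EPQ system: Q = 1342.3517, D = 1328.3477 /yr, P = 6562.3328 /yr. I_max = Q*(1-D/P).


D/P = 0.2024
1 - D/P = 0.7976
I_max = 1342.3517 * 0.7976 = 1070.6328

1070.6328 units


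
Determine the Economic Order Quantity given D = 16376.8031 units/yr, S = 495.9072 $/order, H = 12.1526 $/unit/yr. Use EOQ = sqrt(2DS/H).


2*D*S = 2 * 16376.8031 * 495.9072 = 16242749.1405
2*D*S/H = 1336565.7670
EOQ = sqrt(1336565.7670) = 1156.0994

1156.0994 units


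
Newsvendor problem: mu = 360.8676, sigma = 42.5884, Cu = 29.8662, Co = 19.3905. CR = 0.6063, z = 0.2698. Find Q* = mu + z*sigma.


CR = Cu/(Cu+Co) = 29.8662/(29.8662+19.3905) = 0.6063
z = 0.2698
Q* = 360.8676 + 0.2698 * 42.5884 = 372.3580

372.3580 units


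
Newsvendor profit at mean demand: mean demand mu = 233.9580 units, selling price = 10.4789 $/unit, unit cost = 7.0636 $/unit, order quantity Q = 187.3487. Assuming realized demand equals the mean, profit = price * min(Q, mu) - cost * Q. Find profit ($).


Sales at mu = min(187.3487, 233.9580) = 187.3487
Revenue = 10.4789 * 187.3487 = 1963.2083
Total cost = 7.0636 * 187.3487 = 1323.3563
Profit = 1963.2083 - 1323.3563 = 639.8520

639.8520 $


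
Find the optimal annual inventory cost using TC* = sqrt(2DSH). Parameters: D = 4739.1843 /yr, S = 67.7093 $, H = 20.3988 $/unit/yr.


2*D*S*H = 13091413.4137
TC* = sqrt(13091413.4137) = 3618.2058

3618.2058 $/yr


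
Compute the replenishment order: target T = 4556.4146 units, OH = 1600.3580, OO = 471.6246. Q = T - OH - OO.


Inventory position = OH + OO = 1600.3580 + 471.6246 = 2071.9826
Q = 4556.4146 - 2071.9826 = 2484.4320

2484.4320 units


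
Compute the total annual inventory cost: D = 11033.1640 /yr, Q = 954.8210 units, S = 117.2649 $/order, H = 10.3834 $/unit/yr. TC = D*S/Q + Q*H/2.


Ordering cost = D*S/Q = 1355.0214
Holding cost = Q*H/2 = 4957.1442
TC = 1355.0214 + 4957.1442 = 6312.1656

6312.1656 $/yr


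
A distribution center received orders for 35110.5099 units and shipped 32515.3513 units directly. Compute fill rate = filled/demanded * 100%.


FR = 32515.3513 / 35110.5099 * 100 = 92.6086

92.6086%


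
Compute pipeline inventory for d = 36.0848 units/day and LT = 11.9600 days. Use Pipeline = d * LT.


Pipeline = 36.0848 * 11.9600 = 431.5742

431.5742 units


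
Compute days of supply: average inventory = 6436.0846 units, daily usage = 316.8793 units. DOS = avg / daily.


DOS = 6436.0846 / 316.8793 = 20.3108

20.3108 days


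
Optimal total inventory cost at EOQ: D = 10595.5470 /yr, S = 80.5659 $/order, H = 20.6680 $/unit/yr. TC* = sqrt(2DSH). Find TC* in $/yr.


2*D*S*H = 35286053.9480
TC* = sqrt(35286053.9480) = 5940.2066

5940.2066 $/yr


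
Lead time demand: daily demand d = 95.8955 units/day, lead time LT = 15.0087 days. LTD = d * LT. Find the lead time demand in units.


LTD = 95.8955 * 15.0087 = 1439.2668

1439.2668 units


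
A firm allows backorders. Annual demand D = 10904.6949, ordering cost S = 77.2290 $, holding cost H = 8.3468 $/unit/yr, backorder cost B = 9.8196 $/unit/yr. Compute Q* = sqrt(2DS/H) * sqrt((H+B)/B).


sqrt(2DS/H) = 449.2126
sqrt((H+B)/B) = 1.3602
Q* = 449.2126 * 1.3602 = 610.9976

610.9976 units


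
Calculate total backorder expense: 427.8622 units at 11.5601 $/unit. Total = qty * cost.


Total = 427.8622 * 11.5601 = 4946.1298

4946.1298 $


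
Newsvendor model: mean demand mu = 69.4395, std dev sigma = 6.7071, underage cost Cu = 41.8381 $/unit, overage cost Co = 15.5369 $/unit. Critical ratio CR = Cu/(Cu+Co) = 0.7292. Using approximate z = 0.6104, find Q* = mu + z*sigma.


CR = Cu/(Cu+Co) = 41.8381/(41.8381+15.5369) = 0.7292
z = 0.6104
Q* = 69.4395 + 0.6104 * 6.7071 = 73.5335

73.5335 units


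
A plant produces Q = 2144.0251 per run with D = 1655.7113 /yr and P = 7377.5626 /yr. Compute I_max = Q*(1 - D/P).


D/P = 0.2244
1 - D/P = 0.7756
I_max = 2144.0251 * 0.7756 = 1662.8517

1662.8517 units


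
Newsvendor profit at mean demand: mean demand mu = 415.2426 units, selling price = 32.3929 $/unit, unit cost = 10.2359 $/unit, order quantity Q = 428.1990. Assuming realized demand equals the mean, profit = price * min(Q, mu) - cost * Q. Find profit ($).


Sales at mu = min(428.1990, 415.2426) = 415.2426
Revenue = 32.3929 * 415.2426 = 13450.9120
Total cost = 10.2359 * 428.1990 = 4383.0021
Profit = 13450.9120 - 4383.0021 = 9067.9099

9067.9099 $


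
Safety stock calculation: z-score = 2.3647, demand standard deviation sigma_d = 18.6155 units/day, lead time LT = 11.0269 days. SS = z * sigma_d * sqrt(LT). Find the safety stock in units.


sqrt(LT) = sqrt(11.0269) = 3.3207
SS = 2.3647 * 18.6155 * 3.3207 = 146.1765

146.1765 units


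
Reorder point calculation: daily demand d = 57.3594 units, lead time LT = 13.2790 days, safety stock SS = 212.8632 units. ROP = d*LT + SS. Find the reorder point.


d*LT = 57.3594 * 13.2790 = 761.6755
ROP = 761.6755 + 212.8632 = 974.5387

974.5387 units


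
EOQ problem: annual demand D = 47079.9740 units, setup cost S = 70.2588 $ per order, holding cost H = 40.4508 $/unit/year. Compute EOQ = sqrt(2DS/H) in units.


2*D*S = 2 * 47079.9740 * 70.2588 = 6615564.9545
2*D*S/H = 163545.9609
EOQ = sqrt(163545.9609) = 404.4082

404.4082 units


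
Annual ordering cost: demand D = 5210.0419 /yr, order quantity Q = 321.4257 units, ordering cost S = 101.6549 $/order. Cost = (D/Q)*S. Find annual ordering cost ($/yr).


Number of orders = D/Q = 16.2092
Cost = 16.2092 * 101.6549 = 1647.7410

1647.7410 $/yr


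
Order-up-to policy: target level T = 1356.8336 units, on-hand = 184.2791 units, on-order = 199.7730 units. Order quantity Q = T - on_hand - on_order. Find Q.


Inventory position = OH + OO = 184.2791 + 199.7730 = 384.0521
Q = 1356.8336 - 384.0521 = 972.7815

972.7815 units


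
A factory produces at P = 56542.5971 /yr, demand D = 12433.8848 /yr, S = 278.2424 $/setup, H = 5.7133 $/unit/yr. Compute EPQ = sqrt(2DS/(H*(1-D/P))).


1 - D/P = 1 - 0.2199 = 0.7801
H*(1-D/P) = 4.4569
2DS = 6919267.8962
EPQ = sqrt(1552474.5516) = 1245.9834

1245.9834 units


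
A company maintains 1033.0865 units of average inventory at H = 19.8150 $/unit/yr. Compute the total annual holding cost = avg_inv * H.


Cost = 1033.0865 * 19.8150 = 20470.6090

20470.6090 $/yr


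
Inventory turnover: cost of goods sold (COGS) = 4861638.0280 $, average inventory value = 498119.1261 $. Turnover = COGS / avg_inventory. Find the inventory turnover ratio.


Turnover = 4861638.0280 / 498119.1261 = 9.7600

9.7600


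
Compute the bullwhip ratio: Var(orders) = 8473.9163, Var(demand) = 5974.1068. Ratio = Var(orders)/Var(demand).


BW = 8473.9163 / 5974.1068 = 1.4184

1.4184


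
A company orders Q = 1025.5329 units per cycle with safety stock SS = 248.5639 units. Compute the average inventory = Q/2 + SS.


Q/2 = 512.7664
Avg = 512.7664 + 248.5639 = 761.3303

761.3303 units


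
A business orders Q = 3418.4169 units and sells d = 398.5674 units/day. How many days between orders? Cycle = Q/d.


Cycle = 3418.4169 / 398.5674 = 8.5768

8.5768 days


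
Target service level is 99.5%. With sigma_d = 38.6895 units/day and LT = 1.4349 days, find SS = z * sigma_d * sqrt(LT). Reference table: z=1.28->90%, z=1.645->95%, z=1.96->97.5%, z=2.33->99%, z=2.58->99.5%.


From the table, SL = 99.5% corresponds to z = 2.58
sqrt(LT) = sqrt(1.4349) = 1.1979
SS = 2.58 * 38.6895 * 1.1979 = 119.5704

119.5704 units


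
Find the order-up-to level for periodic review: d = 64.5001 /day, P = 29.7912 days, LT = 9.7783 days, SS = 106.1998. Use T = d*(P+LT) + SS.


P + LT = 39.5695
d*(P+LT) = 64.5001 * 39.5695 = 2552.2367
T = 2552.2367 + 106.1998 = 2658.4365

2658.4365 units


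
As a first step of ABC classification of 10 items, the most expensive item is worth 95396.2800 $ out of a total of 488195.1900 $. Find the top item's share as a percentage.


Top item = 95396.2800
Total = 488195.1900
Percentage = 95396.2800 / 488195.1900 * 100 = 19.5406

19.5406%


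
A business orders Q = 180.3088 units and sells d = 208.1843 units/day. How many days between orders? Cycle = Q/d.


Cycle = 180.3088 / 208.1843 = 0.8661

0.8661 days


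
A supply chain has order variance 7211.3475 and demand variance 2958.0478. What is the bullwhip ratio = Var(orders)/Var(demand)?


BW = 7211.3475 / 2958.0478 = 2.4379

2.4379


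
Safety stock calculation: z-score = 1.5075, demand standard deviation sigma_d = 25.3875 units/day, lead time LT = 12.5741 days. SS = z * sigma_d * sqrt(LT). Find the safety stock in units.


sqrt(LT) = sqrt(12.5741) = 3.5460
SS = 1.5075 * 25.3875 * 3.5460 = 135.7112

135.7112 units


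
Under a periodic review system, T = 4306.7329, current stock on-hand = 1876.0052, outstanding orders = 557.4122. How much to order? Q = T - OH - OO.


Inventory position = OH + OO = 1876.0052 + 557.4122 = 2433.4174
Q = 4306.7329 - 2433.4174 = 1873.3155

1873.3155 units


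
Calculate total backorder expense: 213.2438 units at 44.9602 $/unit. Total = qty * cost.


Total = 213.2438 * 44.9602 = 9587.4839

9587.4839 $


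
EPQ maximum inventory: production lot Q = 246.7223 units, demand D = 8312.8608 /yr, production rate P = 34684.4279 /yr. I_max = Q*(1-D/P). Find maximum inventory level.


D/P = 0.2397
1 - D/P = 0.7603
I_max = 246.7223 * 0.7603 = 187.5901

187.5901 units


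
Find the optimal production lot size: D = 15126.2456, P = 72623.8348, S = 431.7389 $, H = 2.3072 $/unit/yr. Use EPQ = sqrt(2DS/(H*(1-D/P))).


1 - D/P = 1 - 0.2083 = 0.7917
H*(1-D/P) = 1.8267
2DS = 13061177.2729
EPQ = sqrt(7150338.8422) = 2674.0118

2674.0118 units


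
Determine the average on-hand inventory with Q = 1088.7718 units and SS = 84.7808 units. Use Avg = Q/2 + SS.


Q/2 = 544.3859
Avg = 544.3859 + 84.7808 = 629.1667

629.1667 units


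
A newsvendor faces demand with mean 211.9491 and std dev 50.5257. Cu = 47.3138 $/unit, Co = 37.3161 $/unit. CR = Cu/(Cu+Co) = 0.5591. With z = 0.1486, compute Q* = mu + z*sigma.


CR = Cu/(Cu+Co) = 47.3138/(47.3138+37.3161) = 0.5591
z = 0.1486
Q* = 211.9491 + 0.1486 * 50.5257 = 219.4572

219.4572 units


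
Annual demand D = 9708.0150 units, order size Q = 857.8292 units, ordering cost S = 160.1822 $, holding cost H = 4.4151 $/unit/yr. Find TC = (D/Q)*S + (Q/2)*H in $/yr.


Ordering cost = D*S/Q = 1812.7749
Holding cost = Q*H/2 = 1893.7009
TC = 1812.7749 + 1893.7009 = 3706.4757

3706.4757 $/yr


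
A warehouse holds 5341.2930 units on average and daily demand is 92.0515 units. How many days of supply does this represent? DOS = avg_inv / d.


DOS = 5341.2930 / 92.0515 = 58.0251

58.0251 days


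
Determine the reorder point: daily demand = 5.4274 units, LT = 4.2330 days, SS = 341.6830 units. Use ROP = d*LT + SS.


d*LT = 5.4274 * 4.2330 = 22.9742
ROP = 22.9742 + 341.6830 = 364.6572

364.6572 units


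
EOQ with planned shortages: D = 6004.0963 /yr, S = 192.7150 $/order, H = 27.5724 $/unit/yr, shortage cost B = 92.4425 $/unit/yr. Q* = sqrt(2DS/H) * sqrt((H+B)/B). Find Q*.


sqrt(2DS/H) = 289.7072
sqrt((H+B)/B) = 1.1394
Q* = 289.7072 * 1.1394 = 330.0966

330.0966 units


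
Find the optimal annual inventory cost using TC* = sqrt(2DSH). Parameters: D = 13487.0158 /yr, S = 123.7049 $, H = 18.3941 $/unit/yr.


2*D*S*H = 61377798.5855
TC* = sqrt(61377798.5855) = 7834.3984

7834.3984 $/yr


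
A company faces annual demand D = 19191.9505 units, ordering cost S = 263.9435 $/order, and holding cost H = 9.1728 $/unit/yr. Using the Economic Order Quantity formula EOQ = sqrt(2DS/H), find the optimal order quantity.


2*D*S = 2 * 19191.9505 * 263.9435 = 10131181.1736
2*D*S/H = 1104480.7664
EOQ = sqrt(1104480.7664) = 1050.9428

1050.9428 units


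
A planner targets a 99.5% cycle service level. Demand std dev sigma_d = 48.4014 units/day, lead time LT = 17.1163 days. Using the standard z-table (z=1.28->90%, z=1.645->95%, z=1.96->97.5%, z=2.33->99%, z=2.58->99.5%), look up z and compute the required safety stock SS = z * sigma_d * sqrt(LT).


From the table, SL = 99.5% corresponds to z = 2.58
sqrt(LT) = sqrt(17.1163) = 4.1372
SS = 2.58 * 48.4014 * 4.1372 = 516.6335

516.6335 units


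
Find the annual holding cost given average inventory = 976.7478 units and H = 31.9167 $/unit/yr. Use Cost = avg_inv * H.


Cost = 976.7478 * 31.9167 = 31174.5665

31174.5665 $/yr


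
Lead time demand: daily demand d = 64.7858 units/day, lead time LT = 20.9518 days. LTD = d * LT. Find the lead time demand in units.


LTD = 64.7858 * 20.9518 = 1357.3791

1357.3791 units


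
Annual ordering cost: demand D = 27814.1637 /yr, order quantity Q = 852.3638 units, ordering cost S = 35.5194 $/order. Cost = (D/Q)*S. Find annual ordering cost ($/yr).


Number of orders = D/Q = 32.6318
Cost = 32.6318 * 35.5194 = 1159.0619

1159.0619 $/yr


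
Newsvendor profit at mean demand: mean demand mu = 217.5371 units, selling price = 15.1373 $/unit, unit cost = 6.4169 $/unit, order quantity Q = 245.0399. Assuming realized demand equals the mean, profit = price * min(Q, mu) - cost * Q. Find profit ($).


Sales at mu = min(245.0399, 217.5371) = 217.5371
Revenue = 15.1373 * 217.5371 = 3292.9243
Total cost = 6.4169 * 245.0399 = 1572.3965
Profit = 3292.9243 - 1572.3965 = 1720.5278

1720.5278 $


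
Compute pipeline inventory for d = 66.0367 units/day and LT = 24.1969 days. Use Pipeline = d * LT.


Pipeline = 66.0367 * 24.1969 = 1597.8834

1597.8834 units


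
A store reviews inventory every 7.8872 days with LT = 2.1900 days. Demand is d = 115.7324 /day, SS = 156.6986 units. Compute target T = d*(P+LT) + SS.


P + LT = 10.0772
d*(P+LT) = 115.7324 * 10.0772 = 1166.2585
T = 1166.2585 + 156.6986 = 1322.9571

1322.9571 units


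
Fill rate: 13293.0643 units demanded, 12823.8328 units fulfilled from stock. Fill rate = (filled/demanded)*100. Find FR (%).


FR = 12823.8328 / 13293.0643 * 100 = 96.4701

96.4701%


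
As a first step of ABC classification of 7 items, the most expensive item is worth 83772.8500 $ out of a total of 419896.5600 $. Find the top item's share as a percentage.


Top item = 83772.8500
Total = 419896.5600
Percentage = 83772.8500 / 419896.5600 * 100 = 19.9508

19.9508%


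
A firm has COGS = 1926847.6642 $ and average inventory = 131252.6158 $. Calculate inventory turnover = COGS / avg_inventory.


Turnover = 1926847.6642 / 131252.6158 = 14.6805

14.6805


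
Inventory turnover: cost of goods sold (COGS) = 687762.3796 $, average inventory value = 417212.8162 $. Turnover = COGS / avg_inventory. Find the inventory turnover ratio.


Turnover = 687762.3796 / 417212.8162 = 1.6485

1.6485


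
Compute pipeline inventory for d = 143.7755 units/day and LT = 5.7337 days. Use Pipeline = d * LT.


Pipeline = 143.7755 * 5.7337 = 824.3656

824.3656 units


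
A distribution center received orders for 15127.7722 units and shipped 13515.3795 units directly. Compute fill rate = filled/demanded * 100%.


FR = 13515.3795 / 15127.7722 * 100 = 89.3415

89.3415%


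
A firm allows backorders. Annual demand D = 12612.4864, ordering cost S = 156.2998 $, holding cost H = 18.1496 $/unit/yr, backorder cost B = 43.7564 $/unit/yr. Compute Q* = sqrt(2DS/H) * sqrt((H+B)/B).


sqrt(2DS/H) = 466.0806
sqrt((H+B)/B) = 1.1894
Q* = 466.0806 * 1.1894 = 554.3788

554.3788 units


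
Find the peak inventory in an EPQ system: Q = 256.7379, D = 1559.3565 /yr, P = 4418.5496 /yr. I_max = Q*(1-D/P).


D/P = 0.3529
1 - D/P = 0.6471
I_max = 256.7379 * 0.6471 = 166.1322

166.1322 units


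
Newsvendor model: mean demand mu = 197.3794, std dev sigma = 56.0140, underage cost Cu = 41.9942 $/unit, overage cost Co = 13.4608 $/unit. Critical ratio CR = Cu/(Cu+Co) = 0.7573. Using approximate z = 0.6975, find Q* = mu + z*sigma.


CR = Cu/(Cu+Co) = 41.9942/(41.9942+13.4608) = 0.7573
z = 0.6975
Q* = 197.3794 + 0.6975 * 56.0140 = 236.4492

236.4492 units


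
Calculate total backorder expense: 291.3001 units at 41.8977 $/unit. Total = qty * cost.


Total = 291.3001 * 41.8977 = 12204.8042

12204.8042 $


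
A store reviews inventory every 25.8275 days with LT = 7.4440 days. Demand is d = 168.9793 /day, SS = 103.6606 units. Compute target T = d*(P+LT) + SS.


P + LT = 33.2715
d*(P+LT) = 168.9793 * 33.2715 = 5622.1948
T = 5622.1948 + 103.6606 = 5725.8554

5725.8554 units


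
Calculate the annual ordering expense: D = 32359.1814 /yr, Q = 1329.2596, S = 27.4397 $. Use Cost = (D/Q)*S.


Number of orders = D/Q = 24.3438
Cost = 24.3438 * 27.4397 = 667.9856

667.9856 $/yr


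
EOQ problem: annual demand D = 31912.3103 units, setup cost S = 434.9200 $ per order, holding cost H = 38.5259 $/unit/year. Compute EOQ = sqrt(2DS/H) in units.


2*D*S = 2 * 31912.3103 * 434.9200 = 27758603.9914
2*D*S/H = 720517.9890
EOQ = sqrt(720517.9890) = 848.8333

848.8333 units


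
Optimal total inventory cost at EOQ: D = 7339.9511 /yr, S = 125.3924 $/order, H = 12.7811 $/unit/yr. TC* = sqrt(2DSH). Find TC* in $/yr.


2*D*S*H = 23526786.4180
TC* = sqrt(23526786.4180) = 4850.4419

4850.4419 $/yr


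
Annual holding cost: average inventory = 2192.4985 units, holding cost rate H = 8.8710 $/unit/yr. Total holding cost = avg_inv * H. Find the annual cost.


Cost = 2192.4985 * 8.8710 = 19449.6542

19449.6542 $/yr


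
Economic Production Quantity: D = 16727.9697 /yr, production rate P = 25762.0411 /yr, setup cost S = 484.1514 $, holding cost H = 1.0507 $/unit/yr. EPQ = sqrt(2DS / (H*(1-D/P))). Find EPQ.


1 - D/P = 1 - 0.6493 = 0.3507
H*(1-D/P) = 0.3685
2DS = 16197739.8988
EPQ = sqrt(43961493.5447) = 6630.3464

6630.3464 units


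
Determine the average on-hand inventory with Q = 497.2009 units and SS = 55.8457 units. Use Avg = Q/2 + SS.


Q/2 = 248.6004
Avg = 248.6004 + 55.8457 = 304.4461

304.4461 units


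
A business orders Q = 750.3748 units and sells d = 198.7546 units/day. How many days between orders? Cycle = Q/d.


Cycle = 750.3748 / 198.7546 = 3.7754

3.7754 days


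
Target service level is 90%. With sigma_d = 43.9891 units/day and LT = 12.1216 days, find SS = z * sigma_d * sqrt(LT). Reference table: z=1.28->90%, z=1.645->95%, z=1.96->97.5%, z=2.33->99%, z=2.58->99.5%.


From the table, SL = 90% corresponds to z = 1.28
sqrt(LT) = sqrt(12.1216) = 3.4816
SS = 1.28 * 43.9891 * 3.4816 = 196.0356

196.0356 units


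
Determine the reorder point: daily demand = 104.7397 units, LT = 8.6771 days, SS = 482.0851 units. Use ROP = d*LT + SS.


d*LT = 104.7397 * 8.6771 = 908.8369
ROP = 908.8369 + 482.0851 = 1390.9220

1390.9220 units


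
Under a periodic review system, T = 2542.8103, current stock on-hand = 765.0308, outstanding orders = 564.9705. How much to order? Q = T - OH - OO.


Inventory position = OH + OO = 765.0308 + 564.9705 = 1330.0013
Q = 2542.8103 - 1330.0013 = 1212.8090

1212.8090 units


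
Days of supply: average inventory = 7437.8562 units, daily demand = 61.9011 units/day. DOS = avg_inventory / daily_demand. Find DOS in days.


DOS = 7437.8562 / 61.9011 = 120.1571

120.1571 days


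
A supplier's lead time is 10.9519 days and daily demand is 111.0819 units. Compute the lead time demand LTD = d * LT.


LTD = 111.0819 * 10.9519 = 1216.5579

1216.5579 units


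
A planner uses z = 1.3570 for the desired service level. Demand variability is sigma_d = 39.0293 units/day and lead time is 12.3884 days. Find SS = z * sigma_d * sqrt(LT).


sqrt(LT) = sqrt(12.3884) = 3.5197
SS = 1.3570 * 39.0293 * 3.5197 = 186.4139

186.4139 units


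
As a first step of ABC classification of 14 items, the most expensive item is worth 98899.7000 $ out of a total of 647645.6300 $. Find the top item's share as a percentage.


Top item = 98899.7000
Total = 647645.6300
Percentage = 98899.7000 / 647645.6300 * 100 = 15.2707

15.2707%


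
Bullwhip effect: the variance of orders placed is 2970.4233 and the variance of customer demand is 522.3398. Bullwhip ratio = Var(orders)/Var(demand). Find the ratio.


BW = 2970.4233 / 522.3398 = 5.6868

5.6868


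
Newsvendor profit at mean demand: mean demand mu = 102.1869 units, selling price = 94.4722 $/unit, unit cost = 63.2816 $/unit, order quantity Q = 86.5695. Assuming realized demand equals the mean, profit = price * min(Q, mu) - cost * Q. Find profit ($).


Sales at mu = min(86.5695, 102.1869) = 86.5695
Revenue = 94.4722 * 86.5695 = 8178.4111
Total cost = 63.2816 * 86.5695 = 5478.2565
Profit = 8178.4111 - 5478.2565 = 2700.1546

2700.1546 $


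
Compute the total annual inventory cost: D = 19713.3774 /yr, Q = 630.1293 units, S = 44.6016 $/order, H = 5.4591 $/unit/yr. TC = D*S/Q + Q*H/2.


Ordering cost = D*S/Q = 1395.3456
Holding cost = Q*H/2 = 1719.9694
TC = 1395.3456 + 1719.9694 = 3115.3151

3115.3151 $/yr


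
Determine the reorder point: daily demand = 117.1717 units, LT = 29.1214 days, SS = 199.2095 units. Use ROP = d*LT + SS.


d*LT = 117.1717 * 29.1214 = 3412.2039
ROP = 3412.2039 + 199.2095 = 3611.4134

3611.4134 units


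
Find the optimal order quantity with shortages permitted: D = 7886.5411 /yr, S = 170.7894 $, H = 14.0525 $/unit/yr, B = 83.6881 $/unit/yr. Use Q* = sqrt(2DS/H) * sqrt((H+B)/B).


sqrt(2DS/H) = 437.8365
sqrt((H+B)/B) = 1.0807
Q* = 437.8365 * 1.0807 = 473.1704

473.1704 units


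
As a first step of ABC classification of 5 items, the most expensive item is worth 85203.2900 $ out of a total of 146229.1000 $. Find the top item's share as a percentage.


Top item = 85203.2900
Total = 146229.1000
Percentage = 85203.2900 / 146229.1000 * 100 = 58.2670

58.2670%


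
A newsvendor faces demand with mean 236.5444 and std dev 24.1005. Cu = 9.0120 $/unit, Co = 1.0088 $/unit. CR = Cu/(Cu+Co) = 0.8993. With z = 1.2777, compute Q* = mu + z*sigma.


CR = Cu/(Cu+Co) = 9.0120/(9.0120+1.0088) = 0.8993
z = 1.2777
Q* = 236.5444 + 1.2777 * 24.1005 = 267.3376

267.3376 units


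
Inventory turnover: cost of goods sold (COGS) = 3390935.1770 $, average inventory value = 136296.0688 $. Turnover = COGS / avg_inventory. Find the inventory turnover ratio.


Turnover = 3390935.1770 / 136296.0688 = 24.8792

24.8792


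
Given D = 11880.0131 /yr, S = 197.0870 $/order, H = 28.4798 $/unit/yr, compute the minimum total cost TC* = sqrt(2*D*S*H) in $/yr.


2*D*S*H = 133364987.6807
TC* = sqrt(133364987.6807) = 11548.3760

11548.3760 $/yr


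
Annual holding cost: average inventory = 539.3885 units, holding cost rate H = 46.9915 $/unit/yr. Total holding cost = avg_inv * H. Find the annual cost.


Cost = 539.3885 * 46.9915 = 25346.6747

25346.6747 $/yr


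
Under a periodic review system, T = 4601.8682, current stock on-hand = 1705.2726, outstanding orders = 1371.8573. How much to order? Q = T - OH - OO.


Inventory position = OH + OO = 1705.2726 + 1371.8573 = 3077.1299
Q = 4601.8682 - 3077.1299 = 1524.7383

1524.7383 units


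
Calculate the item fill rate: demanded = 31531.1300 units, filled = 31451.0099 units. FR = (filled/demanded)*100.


FR = 31451.0099 / 31531.1300 * 100 = 99.7459

99.7459%


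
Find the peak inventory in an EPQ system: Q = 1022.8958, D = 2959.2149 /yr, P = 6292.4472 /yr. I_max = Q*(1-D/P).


D/P = 0.4703
1 - D/P = 0.5297
I_max = 1022.8958 * 0.5297 = 541.8479

541.8479 units


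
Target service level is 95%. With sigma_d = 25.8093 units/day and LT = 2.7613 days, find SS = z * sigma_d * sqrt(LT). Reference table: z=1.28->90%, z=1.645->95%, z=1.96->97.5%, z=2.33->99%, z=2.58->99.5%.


From the table, SL = 95% corresponds to z = 1.645
sqrt(LT) = sqrt(2.7613) = 1.6617
SS = 1.645 * 25.8093 * 1.6617 = 70.5503

70.5503 units


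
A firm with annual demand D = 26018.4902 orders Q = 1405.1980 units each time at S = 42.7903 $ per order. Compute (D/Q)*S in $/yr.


Number of orders = D/Q = 18.5159
Cost = 18.5159 * 42.7903 = 792.3004

792.3004 $/yr


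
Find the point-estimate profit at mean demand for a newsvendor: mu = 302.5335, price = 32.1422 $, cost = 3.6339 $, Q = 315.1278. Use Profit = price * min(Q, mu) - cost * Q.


Sales at mu = min(315.1278, 302.5335) = 302.5335
Revenue = 32.1422 * 302.5335 = 9724.0923
Total cost = 3.6339 * 315.1278 = 1145.1429
Profit = 9724.0923 - 1145.1429 = 8578.9494

8578.9494 $


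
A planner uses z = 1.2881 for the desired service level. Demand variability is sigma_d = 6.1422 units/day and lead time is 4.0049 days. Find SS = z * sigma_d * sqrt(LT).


sqrt(LT) = sqrt(4.0049) = 2.0012
SS = 1.2881 * 6.1422 * 2.0012 = 15.8332

15.8332 units


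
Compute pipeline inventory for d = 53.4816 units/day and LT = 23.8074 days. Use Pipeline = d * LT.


Pipeline = 53.4816 * 23.8074 = 1273.2578

1273.2578 units


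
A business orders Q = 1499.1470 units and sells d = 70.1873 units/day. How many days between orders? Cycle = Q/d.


Cycle = 1499.1470 / 70.1873 = 21.3592

21.3592 days


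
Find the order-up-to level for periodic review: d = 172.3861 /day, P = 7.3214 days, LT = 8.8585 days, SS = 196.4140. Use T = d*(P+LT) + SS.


P + LT = 16.1799
d*(P+LT) = 172.3861 * 16.1799 = 2789.1899
T = 2789.1899 + 196.4140 = 2985.6039

2985.6039 units


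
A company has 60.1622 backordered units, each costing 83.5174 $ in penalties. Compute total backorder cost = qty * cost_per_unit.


Total = 60.1622 * 83.5174 = 5024.5905

5024.5905 $


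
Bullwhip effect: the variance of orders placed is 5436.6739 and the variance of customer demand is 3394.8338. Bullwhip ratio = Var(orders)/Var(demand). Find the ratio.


BW = 5436.6739 / 3394.8338 = 1.6015

1.6015


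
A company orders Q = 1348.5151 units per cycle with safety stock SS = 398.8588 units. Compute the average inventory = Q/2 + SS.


Q/2 = 674.2576
Avg = 674.2576 + 398.8588 = 1073.1164

1073.1164 units


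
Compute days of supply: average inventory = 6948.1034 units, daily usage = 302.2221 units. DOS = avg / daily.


DOS = 6948.1034 / 302.2221 = 22.9901

22.9901 days


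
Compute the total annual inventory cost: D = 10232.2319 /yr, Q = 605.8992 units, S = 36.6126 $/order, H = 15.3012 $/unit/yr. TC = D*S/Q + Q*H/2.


Ordering cost = D*S/Q = 618.3019
Holding cost = Q*H/2 = 4635.4924
TC = 618.3019 + 4635.4924 = 5253.7943

5253.7943 $/yr


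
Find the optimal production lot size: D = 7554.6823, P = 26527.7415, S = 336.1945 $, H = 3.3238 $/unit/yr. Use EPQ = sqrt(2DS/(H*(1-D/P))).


1 - D/P = 1 - 0.2848 = 0.7152
H*(1-D/P) = 2.3772
2DS = 5079685.2770
EPQ = sqrt(2136804.7334) = 1461.7814

1461.7814 units


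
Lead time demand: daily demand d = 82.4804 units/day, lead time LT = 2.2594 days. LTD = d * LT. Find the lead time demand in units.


LTD = 82.4804 * 2.2594 = 186.3562

186.3562 units


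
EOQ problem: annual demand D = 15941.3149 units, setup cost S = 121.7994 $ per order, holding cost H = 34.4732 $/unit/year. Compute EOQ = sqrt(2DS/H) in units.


2*D*S = 2 * 15941.3149 * 121.7994 = 3883285.1801
2*D*S/H = 112646.4958
EOQ = sqrt(112646.4958) = 335.6285

335.6285 units


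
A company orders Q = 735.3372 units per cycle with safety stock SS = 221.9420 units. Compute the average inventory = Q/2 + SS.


Q/2 = 367.6686
Avg = 367.6686 + 221.9420 = 589.6106

589.6106 units


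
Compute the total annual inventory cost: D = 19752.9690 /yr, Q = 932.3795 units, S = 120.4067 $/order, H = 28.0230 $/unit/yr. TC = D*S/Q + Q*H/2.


Ordering cost = D*S/Q = 2550.8817
Holding cost = Q*H/2 = 13064.0354
TC = 2550.8817 + 13064.0354 = 15614.9171

15614.9171 $/yr


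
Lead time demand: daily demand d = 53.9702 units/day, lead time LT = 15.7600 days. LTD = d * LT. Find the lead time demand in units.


LTD = 53.9702 * 15.7600 = 850.5704

850.5704 units
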